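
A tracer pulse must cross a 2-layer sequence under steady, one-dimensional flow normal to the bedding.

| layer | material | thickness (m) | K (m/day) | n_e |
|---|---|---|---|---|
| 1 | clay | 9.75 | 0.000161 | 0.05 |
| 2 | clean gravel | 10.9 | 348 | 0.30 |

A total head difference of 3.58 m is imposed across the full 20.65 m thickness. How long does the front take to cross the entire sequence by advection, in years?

174

With flow normal to the layers, continuity requires the same specific discharge q through every layer.
Σ(b_i/K_i) = 9.75/0.000161 + 10.9/348 = 60559 d.
q = Δh / Σ(b_i/K_i) = 3.58 / 60559 = 5.912e-05 m/day.
In each layer the seepage velocity is v_i = q/n_i, so the layer transit time is t_i = b_i·n_i / q:
  layer 1 (clay): t_1 = 9.75 × 0.05 / 5.912e-05 = 8247 d
  layer 2 (clean gravel): t_2 = 10.9 × 0.30 / 5.912e-05 = 55315 d
Total t = Σ t_i = 63562 days = 174.0 years.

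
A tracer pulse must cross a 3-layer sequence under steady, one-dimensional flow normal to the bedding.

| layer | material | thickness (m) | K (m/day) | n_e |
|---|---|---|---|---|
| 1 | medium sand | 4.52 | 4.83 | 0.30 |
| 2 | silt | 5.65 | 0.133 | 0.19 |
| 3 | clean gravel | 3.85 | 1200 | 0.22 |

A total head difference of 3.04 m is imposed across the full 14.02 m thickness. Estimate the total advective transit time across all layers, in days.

With flow normal to the layers, continuity requires the same specific discharge q through every layer.
Σ(b_i/K_i) = 4.52/4.83 + 5.65/0.133 + 3.85/1200 = 43.42 d.
q = Δh / Σ(b_i/K_i) = 3.04 / 43.42 = 0.07001 m/day.
In each layer the seepage velocity is v_i = q/n_i, so the layer transit time is t_i = b_i·n_i / q:
  layer 1 (medium sand): t_1 = 4.52 × 0.30 / 0.07001 = 19.37 d
  layer 2 (silt): t_2 = 5.65 × 0.19 / 0.07001 = 15.33 d
  layer 3 (clean gravel): t_3 = 3.85 × 0.22 / 0.07001 = 12.10 d
Total t = Σ t_i = 46.80 days.

46.8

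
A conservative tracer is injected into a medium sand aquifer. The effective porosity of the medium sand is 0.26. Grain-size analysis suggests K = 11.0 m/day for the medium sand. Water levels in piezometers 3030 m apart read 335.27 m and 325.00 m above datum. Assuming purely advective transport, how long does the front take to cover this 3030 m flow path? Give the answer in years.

57.9

Hydraulic gradient i = (335.27 − 325.00) / 3030 = 10.27 / 3030 = 0.003389.
Darcy flux q = K · i = 11.00 × 0.003389 = 0.03728 m/day.
Seepage velocity v = q / n_e = 0.03728 / 0.26 = 0.1434 m/day.
Travel time t = L / v = 3030 / 0.1434 = 21130 days = 57.85 years.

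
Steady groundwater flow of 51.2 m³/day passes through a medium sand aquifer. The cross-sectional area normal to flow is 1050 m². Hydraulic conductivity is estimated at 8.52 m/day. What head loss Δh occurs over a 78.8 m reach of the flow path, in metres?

From Q = K·A·i, i = Q / (K·A) = 51.2 / (8.520 × 1050) = 0.005723.
Head loss Δh = i · L = 0.005723 × 78.8 = 0.4510 m.

0.451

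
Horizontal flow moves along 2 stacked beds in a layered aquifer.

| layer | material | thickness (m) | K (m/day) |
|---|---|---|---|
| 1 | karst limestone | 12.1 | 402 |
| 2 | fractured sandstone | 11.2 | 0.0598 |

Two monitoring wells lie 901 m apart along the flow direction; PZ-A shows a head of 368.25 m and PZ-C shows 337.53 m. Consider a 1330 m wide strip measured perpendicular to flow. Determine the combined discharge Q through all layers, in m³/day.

221000

Flow is parallel to layering, so each bed carries its own Darcy discharge and the transmissivities add.
Σ(K_i·b_i) = 402×12.1 + 0.0598×11.2 = 4865 m²/day.
Hydraulic gradient i = (368.25 − 337.53) / 901 = 30.72 / 901 = 0.03410.
Q = Σ(K_i·b_i) · W · i = 4865 × 1330 × 0.03410 = 2.206e+05 m³/day.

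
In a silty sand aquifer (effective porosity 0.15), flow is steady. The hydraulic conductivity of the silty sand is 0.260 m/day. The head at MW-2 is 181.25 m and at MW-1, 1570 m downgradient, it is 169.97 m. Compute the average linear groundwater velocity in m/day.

0.0125

Hydraulic gradient i = (181.25 − 169.97) / 1570 = 11.28 / 1570 = 0.007185.
Darcy flux q = K · i = 0.2600 × 0.007185 = 0.001868 m/day.
Seepage velocity v = q / n_e = 0.001868 / 0.15 = 0.01245 m/day.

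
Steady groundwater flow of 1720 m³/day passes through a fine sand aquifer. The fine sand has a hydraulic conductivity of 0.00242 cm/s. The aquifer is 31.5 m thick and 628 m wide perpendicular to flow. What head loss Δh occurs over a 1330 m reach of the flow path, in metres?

Convert K: 0.00242 cm/s × 864 = 2.091 m/day.
Cross-sectional area A = 628 × 31.5 = 19782 m².
From Q = K·A·i, i = Q / (K·A) = 1720 / (2.091 × 19782) = 0.04158.
Head loss Δh = i · L = 0.04158 × 1330 = 55.31 m.

55.3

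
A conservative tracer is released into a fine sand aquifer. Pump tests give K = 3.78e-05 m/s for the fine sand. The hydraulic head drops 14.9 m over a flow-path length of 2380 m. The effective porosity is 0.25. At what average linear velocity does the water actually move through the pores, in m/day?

Convert K: 3.78e-05 m/s × 86400 = 3.266 m/day.
Hydraulic gradient i = Δh / L = 14.9 / 2380 = 0.006261.
Darcy flux q = K · i = 3.266 × 0.006261 = 0.02045 m/day.
Seepage velocity v = q / n_e = 0.02045 / 0.25 = 0.08179 m/day.

0.0818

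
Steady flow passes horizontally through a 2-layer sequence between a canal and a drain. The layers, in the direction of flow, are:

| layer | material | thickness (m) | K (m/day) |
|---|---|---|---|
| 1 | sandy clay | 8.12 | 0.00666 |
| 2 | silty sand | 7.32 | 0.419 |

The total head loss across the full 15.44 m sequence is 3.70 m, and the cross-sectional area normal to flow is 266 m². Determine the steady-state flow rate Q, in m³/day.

0.796

Flow is perpendicular to layering, so the layers act in series and the equivalent K is the thickness-weighted harmonic mean.
Total thickness L = 8.12 + 7.32 = 15.44 m.
Σ(b_i/K_i) = 8.12/0.00666 + 7.32/0.419 = 1237 d.
K_eq = L / Σ(b_i/K_i) = 15.44 / 1237 = 0.01248 m/day.
Q = K_eq · A · (Δh/L) = 0.01248 × 266 × (3.70/15.44) = 0.7958 m³/day.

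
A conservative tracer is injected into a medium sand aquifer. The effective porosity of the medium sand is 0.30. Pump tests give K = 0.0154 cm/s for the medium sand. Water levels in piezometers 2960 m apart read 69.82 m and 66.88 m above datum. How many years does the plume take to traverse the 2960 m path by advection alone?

184

Convert K: 0.0154 cm/s × 864 = 13.31 m/day.
Hydraulic gradient i = (69.82 − 66.88) / 2960 = 2.94 / 2960 = 0.0009932.
Darcy flux q = K · i = 13.31 × 0.0009932 = 0.01322 m/day.
Seepage velocity v = q / n_e = 0.01322 / 0.30 = 0.04405 m/day.
Travel time t = L / v = 2960 / 0.04405 = 67193 days = 184.0 years.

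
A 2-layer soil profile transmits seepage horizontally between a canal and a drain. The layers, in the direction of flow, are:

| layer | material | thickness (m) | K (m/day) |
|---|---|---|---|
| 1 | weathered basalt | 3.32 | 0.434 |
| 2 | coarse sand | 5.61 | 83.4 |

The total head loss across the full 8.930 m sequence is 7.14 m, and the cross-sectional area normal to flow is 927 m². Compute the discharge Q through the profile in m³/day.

858

Flow is perpendicular to layering, so the layers act in series and the equivalent K is the thickness-weighted harmonic mean.
Total thickness L = 3.32 + 5.61 = 8.930 m.
Σ(b_i/K_i) = 3.32/0.434 + 5.61/83.4 = 7.717 d.
K_eq = L / Σ(b_i/K_i) = 8.930 / 7.717 = 1.157 m/day.
Q = K_eq · A · (Δh/L) = 1.157 × 927 × (7.14/8.930) = 857.7 m³/day.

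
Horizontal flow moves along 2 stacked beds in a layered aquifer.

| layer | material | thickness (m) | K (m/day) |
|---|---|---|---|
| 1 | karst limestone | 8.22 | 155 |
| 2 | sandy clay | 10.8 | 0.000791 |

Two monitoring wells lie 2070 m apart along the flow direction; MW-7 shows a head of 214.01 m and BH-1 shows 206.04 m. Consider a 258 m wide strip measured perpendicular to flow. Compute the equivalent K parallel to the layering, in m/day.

67.0

Flow is parallel to layering, so each bed carries its own Darcy discharge and the transmissivities add.
Σ(K_i·b_i) = 155×8.22 + 0.000791×10.8 = 1274 m²/day.
Total thickness b = 19.02 m, so K_eq = Σ(K_i·b_i)/b = 66.99 m/day.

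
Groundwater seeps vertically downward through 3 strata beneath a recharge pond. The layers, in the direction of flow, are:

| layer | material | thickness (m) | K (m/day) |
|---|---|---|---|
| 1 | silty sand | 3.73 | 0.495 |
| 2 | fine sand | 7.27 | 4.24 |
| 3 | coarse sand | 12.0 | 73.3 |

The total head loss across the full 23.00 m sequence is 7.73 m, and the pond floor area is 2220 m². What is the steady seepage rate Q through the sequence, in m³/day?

1820

Flow is perpendicular to layering, so the layers act in series and the equivalent K is the thickness-weighted harmonic mean.
Total thickness L = 3.73 + 7.27 + 12.0 = 23.00 m.
Σ(b_i/K_i) = 3.73/0.495 + 7.27/4.24 + 12.0/73.3 = 9.414 d.
K_eq = L / Σ(b_i/K_i) = 23.00 / 9.414 = 2.443 m/day.
Q = K_eq · A · (Δh/L) = 2.443 × 2220 × (7.73/23.00) = 1823 m³/day.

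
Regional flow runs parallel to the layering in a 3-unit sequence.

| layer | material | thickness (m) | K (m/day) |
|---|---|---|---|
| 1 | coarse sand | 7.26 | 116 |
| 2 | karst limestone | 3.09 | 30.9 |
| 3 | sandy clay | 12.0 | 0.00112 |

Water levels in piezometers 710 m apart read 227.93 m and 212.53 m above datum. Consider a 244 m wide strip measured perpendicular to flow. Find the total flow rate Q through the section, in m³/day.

4960

Flow is parallel to layering, so each bed carries its own Darcy discharge and the transmissivities add.
Σ(K_i·b_i) = 116×7.26 + 30.9×3.09 + 0.00112×12.0 = 937.7 m²/day.
Hydraulic gradient i = (227.93 − 212.53) / 710 = 15.4 / 710 = 0.02169.
Q = Σ(K_i·b_i) · W · i = 937.7 × 244 × 0.02169 = 4962 m³/day.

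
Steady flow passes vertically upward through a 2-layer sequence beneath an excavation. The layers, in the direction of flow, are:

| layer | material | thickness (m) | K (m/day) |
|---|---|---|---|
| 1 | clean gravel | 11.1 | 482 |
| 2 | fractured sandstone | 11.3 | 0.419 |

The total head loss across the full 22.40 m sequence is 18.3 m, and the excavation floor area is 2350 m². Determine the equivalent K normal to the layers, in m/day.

0.830

Flow is perpendicular to layering, so the layers act in series and the equivalent K is the thickness-weighted harmonic mean.
Total thickness L = 11.1 + 11.3 = 22.40 m.
Σ(b_i/K_i) = 11.1/482 + 11.3/0.419 = 26.99 d.
K_eq = L / Σ(b_i/K_i) = 22.40 / 26.99 = 0.8299 m/day.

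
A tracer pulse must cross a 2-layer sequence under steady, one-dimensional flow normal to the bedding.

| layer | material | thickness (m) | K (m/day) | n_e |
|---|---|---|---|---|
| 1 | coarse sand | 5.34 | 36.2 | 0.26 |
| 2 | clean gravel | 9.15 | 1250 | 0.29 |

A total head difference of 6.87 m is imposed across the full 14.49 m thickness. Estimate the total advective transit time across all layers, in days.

With flow normal to the layers, continuity requires the same specific discharge q through every layer.
Σ(b_i/K_i) = 5.34/36.2 + 9.15/1250 = 0.1548 d.
q = Δh / Σ(b_i/K_i) = 6.87 / 0.1548 = 44.37 m/day.
In each layer the seepage velocity is v_i = q/n_i, so the layer transit time is t_i = b_i·n_i / q:
  layer 1 (coarse sand): t_1 = 5.34 × 0.26 / 44.37 = 0.03129 d
  layer 2 (clean gravel): t_2 = 9.15 × 0.29 / 44.37 = 0.05980 d
Total t = Σ t_i = 0.09110 days.

0.0911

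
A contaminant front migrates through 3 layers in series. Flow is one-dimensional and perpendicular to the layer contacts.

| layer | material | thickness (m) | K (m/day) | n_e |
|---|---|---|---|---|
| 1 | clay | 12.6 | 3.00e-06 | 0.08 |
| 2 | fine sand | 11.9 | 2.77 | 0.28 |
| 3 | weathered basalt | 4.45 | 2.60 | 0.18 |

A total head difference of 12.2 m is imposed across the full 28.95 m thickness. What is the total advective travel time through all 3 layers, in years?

4850

With flow normal to the layers, continuity requires the same specific discharge q through every layer.
Σ(b_i/K_i) = 12.6/3.00e-06 + 11.9/2.77 + 4.45/2.60 = 4.200e+06 d.
q = Δh / Σ(b_i/K_i) = 12.2 / 4.200e+06 = 2.905e-06 m/day.
In each layer the seepage velocity is v_i = q/n_i, so the layer transit time is t_i = b_i·n_i / q:
  layer 1 (clay): t_1 = 12.6 × 0.08 / 2.905e-06 = 3.470e+05 d
  layer 2 (fine sand): t_2 = 11.9 × 0.28 / 2.905e-06 = 1.147e+06 d
  layer 3 (weathered basalt): t_3 = 4.45 × 0.18 / 2.905e-06 = 2.758e+05 d
Total t = Σ t_i = 1.770e+06 days = 4846 years.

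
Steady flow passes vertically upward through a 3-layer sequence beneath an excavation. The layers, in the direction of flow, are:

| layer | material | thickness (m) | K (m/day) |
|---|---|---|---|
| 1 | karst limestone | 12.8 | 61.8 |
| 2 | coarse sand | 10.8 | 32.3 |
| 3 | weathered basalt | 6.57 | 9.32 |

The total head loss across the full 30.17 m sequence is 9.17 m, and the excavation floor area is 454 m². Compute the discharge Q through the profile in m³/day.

Flow is perpendicular to layering, so the layers act in series and the equivalent K is the thickness-weighted harmonic mean.
Total thickness L = 12.8 + 10.8 + 6.57 = 30.17 m.
Σ(b_i/K_i) = 12.8/61.8 + 10.8/32.3 + 6.57/9.32 = 1.246 d.
K_eq = L / Σ(b_i/K_i) = 30.17 / 1.246 = 24.21 m/day.
Q = K_eq · A · (Δh/L) = 24.21 × 454 × (9.17/30.17) = 3340 m³/day.

3340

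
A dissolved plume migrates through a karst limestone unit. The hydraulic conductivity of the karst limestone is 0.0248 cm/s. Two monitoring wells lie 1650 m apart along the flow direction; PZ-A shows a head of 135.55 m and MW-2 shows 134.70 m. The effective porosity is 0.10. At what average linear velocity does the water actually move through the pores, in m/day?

0.110

Convert K: 0.0248 cm/s × 864 = 21.43 m/day.
Hydraulic gradient i = (135.55 − 134.70) / 1650 = 0.85 / 1650 = 0.0005152.
Darcy flux q = K · i = 21.43 × 0.0005152 = 0.01104 m/day.
Seepage velocity v = q / n_e = 0.01104 / 0.10 = 0.1104 m/day.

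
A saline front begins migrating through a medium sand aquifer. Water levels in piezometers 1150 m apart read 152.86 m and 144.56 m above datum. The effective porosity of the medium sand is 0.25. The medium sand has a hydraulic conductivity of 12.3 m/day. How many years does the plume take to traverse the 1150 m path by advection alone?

8.87

Hydraulic gradient i = (152.86 − 144.56) / 1150 = 8.3 / 1150 = 0.007217.
Darcy flux q = K · i = 12.30 × 0.007217 = 0.08877 m/day.
Seepage velocity v = q / n_e = 0.08877 / 0.25 = 0.3551 m/day.
Travel time t = L / v = 1150 / 0.3551 = 3239 days = 8.867 years.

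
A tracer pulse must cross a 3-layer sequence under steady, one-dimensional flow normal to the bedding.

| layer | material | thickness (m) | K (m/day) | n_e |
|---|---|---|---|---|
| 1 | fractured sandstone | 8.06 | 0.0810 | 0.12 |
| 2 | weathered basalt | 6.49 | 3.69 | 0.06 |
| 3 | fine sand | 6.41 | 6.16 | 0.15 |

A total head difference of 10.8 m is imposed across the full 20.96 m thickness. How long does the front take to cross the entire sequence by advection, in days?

With flow normal to the layers, continuity requires the same specific discharge q through every layer.
Σ(b_i/K_i) = 8.06/0.0810 + 6.49/3.69 + 6.41/6.16 = 102.3 d.
q = Δh / Σ(b_i/K_i) = 10.8 / 102.3 = 0.1056 m/day.
In each layer the seepage velocity is v_i = q/n_i, so the layer transit time is t_i = b_i·n_i / q:
  layer 1 (fractured sandstone): t_1 = 8.06 × 0.12 / 0.1056 = 9.162 d
  layer 2 (weathered basalt): t_2 = 6.49 × 0.06 / 0.1056 = 3.689 d
  layer 3 (fine sand): t_3 = 6.41 × 0.15 / 0.1056 = 9.108 d
Total t = Σ t_i = 21.96 days.

22.0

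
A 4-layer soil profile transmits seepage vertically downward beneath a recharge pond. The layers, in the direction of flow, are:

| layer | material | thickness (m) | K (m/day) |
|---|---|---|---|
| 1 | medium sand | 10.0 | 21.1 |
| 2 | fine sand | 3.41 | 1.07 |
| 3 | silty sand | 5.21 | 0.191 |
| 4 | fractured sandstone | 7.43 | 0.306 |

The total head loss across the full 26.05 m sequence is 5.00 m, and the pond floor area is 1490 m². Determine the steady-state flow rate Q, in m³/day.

Flow is perpendicular to layering, so the layers act in series and the equivalent K is the thickness-weighted harmonic mean.
Total thickness L = 10.0 + 3.41 + 5.21 + 7.43 = 26.05 m.
Σ(b_i/K_i) = 10.0/21.1 + 3.41/1.07 + 5.21/0.191 + 7.43/0.306 = 55.22 d.
K_eq = L / Σ(b_i/K_i) = 26.05 / 55.22 = 0.4718 m/day.
Q = K_eq · A · (Δh/L) = 0.4718 × 1490 × (5.00/26.05) = 134.9 m³/day.

135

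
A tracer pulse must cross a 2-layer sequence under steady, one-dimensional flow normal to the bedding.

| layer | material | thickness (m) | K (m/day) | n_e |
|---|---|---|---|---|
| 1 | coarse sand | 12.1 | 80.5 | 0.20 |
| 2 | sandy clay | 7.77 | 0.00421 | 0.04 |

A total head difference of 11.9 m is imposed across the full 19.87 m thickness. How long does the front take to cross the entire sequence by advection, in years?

With flow normal to the layers, continuity requires the same specific discharge q through every layer.
Σ(b_i/K_i) = 12.1/80.5 + 7.77/0.00421 = 1846 d.
q = Δh / Σ(b_i/K_i) = 11.9 / 1846 = 0.006447 m/day.
In each layer the seepage velocity is v_i = q/n_i, so the layer transit time is t_i = b_i·n_i / q:
  layer 1 (coarse sand): t_1 = 12.1 × 0.20 / 0.006447 = 375.4 d
  layer 2 (sandy clay): t_2 = 7.77 × 0.04 / 0.006447 = 48.21 d
Total t = Σ t_i = 423.6 days = 1.160 years.

1.16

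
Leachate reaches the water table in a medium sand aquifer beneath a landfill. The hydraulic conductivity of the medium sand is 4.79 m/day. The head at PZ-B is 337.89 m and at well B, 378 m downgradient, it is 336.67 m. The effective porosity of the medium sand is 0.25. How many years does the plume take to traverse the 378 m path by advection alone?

Hydraulic gradient i = (337.89 − 336.67) / 378 = 1.22 / 378 = 0.003228.
Darcy flux q = K · i = 4.790 × 0.003228 = 0.01546 m/day.
Seepage velocity v = q / n_e = 0.01546 / 0.25 = 0.06184 m/day.
Travel time t = L / v = 378 / 0.06184 = 6113 days = 16.74 years.

16.7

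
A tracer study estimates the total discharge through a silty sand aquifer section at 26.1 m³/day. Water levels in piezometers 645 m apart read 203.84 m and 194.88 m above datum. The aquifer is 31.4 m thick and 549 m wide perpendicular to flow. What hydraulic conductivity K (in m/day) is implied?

Cross-sectional area A = 549 × 31.4 = 17239 m².
Hydraulic gradient i = (203.84 − 194.88) / 645 = 8.96 / 645 = 0.01389.
From Q = K·A·i, K = Q / (A·i) = 26.1 / (17239 × 0.01389) = 0.1090 m/day.

0.109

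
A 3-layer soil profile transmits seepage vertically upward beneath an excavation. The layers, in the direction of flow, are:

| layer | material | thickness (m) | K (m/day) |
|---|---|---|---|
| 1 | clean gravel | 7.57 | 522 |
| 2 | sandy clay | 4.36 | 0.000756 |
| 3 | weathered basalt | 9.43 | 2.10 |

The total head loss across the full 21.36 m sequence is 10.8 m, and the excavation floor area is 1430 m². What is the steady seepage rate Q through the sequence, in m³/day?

Flow is perpendicular to layering, so the layers act in series and the equivalent K is the thickness-weighted harmonic mean.
Total thickness L = 7.57 + 4.36 + 9.43 = 21.36 m.
Σ(b_i/K_i) = 7.57/522 + 4.36/0.000756 + 9.43/2.10 = 5772 d.
K_eq = L / Σ(b_i/K_i) = 21.36 / 5772 = 0.003701 m/day.
Q = K_eq · A · (Δh/L) = 0.003701 × 1430 × (10.8/21.36) = 2.676 m³/day.

2.68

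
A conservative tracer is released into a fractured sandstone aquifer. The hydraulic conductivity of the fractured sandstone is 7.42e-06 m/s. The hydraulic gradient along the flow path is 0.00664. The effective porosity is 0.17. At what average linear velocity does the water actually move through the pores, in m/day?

0.0250

Convert K: 7.42e-06 m/s × 86400 = 0.6411 m/day.
Hydraulic gradient i = 0.00664.
Darcy flux q = K · i = 0.6411 × 0.006640 = 0.004257 m/day.
Seepage velocity v = q / n_e = 0.004257 / 0.17 = 0.02504 m/day.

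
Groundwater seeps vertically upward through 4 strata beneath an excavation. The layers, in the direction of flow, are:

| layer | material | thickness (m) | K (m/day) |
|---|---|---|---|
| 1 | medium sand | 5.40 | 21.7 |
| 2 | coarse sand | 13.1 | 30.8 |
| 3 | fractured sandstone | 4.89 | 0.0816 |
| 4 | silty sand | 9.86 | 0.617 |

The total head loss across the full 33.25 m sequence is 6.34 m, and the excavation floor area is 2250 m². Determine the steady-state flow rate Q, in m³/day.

Flow is perpendicular to layering, so the layers act in series and the equivalent K is the thickness-weighted harmonic mean.
Total thickness L = 5.40 + 13.1 + 4.89 + 9.86 = 33.25 m.
Σ(b_i/K_i) = 5.40/21.7 + 13.1/30.8 + 4.89/0.0816 + 9.86/0.617 = 76.58 d.
K_eq = L / Σ(b_i/K_i) = 33.25 / 76.58 = 0.4342 m/day.
Q = K_eq · A · (Δh/L) = 0.4342 × 2250 × (6.34/33.25) = 186.3 m³/day.

186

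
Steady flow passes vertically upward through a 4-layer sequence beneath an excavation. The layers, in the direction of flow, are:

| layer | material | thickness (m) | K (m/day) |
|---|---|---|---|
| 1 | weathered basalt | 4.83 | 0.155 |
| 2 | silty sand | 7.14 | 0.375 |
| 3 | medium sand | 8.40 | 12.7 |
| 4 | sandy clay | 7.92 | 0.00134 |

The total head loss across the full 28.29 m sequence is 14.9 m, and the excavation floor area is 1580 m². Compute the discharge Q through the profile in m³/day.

3.95

Flow is perpendicular to layering, so the layers act in series and the equivalent K is the thickness-weighted harmonic mean.
Total thickness L = 4.83 + 7.14 + 8.40 + 7.92 = 28.29 m.
Σ(b_i/K_i) = 4.83/0.155 + 7.14/0.375 + 8.40/12.7 + 7.92/0.00134 = 5961 d.
K_eq = L / Σ(b_i/K_i) = 28.29 / 5961 = 0.004746 m/day.
Q = K_eq · A · (Δh/L) = 0.004746 × 1580 × (14.9/28.29) = 3.949 m³/day.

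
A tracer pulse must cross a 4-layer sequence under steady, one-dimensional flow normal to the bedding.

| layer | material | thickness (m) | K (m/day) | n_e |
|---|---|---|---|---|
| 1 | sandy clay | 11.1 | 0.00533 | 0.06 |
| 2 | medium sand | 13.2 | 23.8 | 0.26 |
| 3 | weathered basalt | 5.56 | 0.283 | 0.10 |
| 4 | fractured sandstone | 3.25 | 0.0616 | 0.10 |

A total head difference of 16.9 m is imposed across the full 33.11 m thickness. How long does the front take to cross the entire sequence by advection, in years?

1.74

With flow normal to the layers, continuity requires the same specific discharge q through every layer.
Σ(b_i/K_i) = 11.1/0.00533 + 13.2/23.8 + 5.56/0.283 + 3.25/0.0616 = 2156 d.
q = Δh / Σ(b_i/K_i) = 16.9 / 2156 = 0.007840 m/day.
In each layer the seepage velocity is v_i = q/n_i, so the layer transit time is t_i = b_i·n_i / q:
  layer 1 (sandy clay): t_1 = 11.1 × 0.06 / 0.007840 = 84.95 d
  layer 2 (medium sand): t_2 = 13.2 × 0.26 / 0.007840 = 437.7 d
  layer 3 (weathered basalt): t_3 = 5.56 × 0.10 / 0.007840 = 70.92 d
  layer 4 (fractured sandstone): t_4 = 3.25 × 0.10 / 0.007840 = 41.45 d
Total t = Σ t_i = 635.0 days = 1.739 years.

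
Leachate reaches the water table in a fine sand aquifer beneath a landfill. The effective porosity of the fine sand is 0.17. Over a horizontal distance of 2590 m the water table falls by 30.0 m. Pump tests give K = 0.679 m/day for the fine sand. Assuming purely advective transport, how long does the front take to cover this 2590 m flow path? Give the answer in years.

153

Hydraulic gradient i = Δh / L = 30.0 / 2590 = 0.01158.
Darcy flux q = K · i = 0.6790 × 0.01158 = 0.007865 m/day.
Seepage velocity v = q / n_e = 0.007865 / 0.17 = 0.04626 m/day.
Travel time t = L / v = 2590 / 0.04626 = 55983 days = 153.3 years.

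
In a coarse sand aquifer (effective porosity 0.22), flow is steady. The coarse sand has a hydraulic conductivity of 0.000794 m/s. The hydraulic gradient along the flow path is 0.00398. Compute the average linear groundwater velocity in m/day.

1.24

Convert K: 0.000794 m/s × 86400 = 68.60 m/day.
Hydraulic gradient i = 0.00398.
Darcy flux q = K · i = 68.60 × 0.003980 = 0.2730 m/day.
Seepage velocity v = q / n_e = 0.2730 / 0.22 = 1.241 m/day.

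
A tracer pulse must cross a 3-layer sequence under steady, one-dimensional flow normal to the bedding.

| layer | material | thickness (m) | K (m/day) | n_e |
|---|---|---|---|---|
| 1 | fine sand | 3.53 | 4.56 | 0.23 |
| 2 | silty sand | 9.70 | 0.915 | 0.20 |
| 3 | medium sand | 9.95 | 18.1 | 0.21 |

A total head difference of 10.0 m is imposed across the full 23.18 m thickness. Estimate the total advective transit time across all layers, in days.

5.77

With flow normal to the layers, continuity requires the same specific discharge q through every layer.
Σ(b_i/K_i) = 3.53/4.56 + 9.70/0.915 + 9.95/18.1 = 11.92 d.
q = Δh / Σ(b_i/K_i) = 10.0 / 11.92 = 0.8386 m/day.
In each layer the seepage velocity is v_i = q/n_i, so the layer transit time is t_i = b_i·n_i / q:
  layer 1 (fine sand): t_1 = 3.53 × 0.23 / 0.8386 = 0.9682 d
  layer 2 (silty sand): t_2 = 9.70 × 0.20 / 0.8386 = 2.313 d
  layer 3 (medium sand): t_3 = 9.95 × 0.21 / 0.8386 = 2.492 d
Total t = Σ t_i = 5.773 days.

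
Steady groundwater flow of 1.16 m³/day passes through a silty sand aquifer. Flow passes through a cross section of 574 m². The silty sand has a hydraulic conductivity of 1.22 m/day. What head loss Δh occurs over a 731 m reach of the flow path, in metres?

From Q = K·A·i, i = Q / (K·A) = 1.16 / (1.220 × 574.0) = 0.001656.
Head loss Δh = i · L = 0.001656 × 731 = 1.211 m.

1.21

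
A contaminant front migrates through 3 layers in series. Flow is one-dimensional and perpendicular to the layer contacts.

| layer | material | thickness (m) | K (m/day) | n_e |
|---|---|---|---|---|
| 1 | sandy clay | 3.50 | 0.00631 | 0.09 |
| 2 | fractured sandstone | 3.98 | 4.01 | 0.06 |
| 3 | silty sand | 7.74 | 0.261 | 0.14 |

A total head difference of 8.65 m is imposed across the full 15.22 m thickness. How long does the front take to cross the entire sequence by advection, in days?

With flow normal to the layers, continuity requires the same specific discharge q through every layer.
Σ(b_i/K_i) = 3.50/0.00631 + 3.98/4.01 + 7.74/0.261 = 585.3 d.
q = Δh / Σ(b_i/K_i) = 8.65 / 585.3 = 0.01478 m/day.
In each layer the seepage velocity is v_i = q/n_i, so the layer transit time is t_i = b_i·n_i / q:
  layer 1 (sandy clay): t_1 = 3.50 × 0.09 / 0.01478 = 21.32 d
  layer 2 (fractured sandstone): t_2 = 3.98 × 0.06 / 0.01478 = 16.16 d
  layer 3 (silty sand): t_3 = 7.74 × 0.14 / 0.01478 = 73.32 d
Total t = Σ t_i = 110.8 days.

111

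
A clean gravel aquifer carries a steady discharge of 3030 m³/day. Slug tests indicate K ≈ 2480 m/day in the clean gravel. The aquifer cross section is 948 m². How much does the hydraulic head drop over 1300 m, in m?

1.68

From Q = K·A·i, i = Q / (K·A) = 3030 / (2480 × 948.0) = 0.001289.
Head loss Δh = i · L = 0.001289 × 1300 = 1.675 m.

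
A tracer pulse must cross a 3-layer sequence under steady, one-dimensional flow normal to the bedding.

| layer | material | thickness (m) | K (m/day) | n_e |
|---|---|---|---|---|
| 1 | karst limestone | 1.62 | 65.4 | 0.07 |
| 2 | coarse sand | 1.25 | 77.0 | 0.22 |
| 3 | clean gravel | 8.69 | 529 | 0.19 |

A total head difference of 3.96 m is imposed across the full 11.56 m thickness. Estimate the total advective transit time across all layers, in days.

0.0296

With flow normal to the layers, continuity requires the same specific discharge q through every layer.
Σ(b_i/K_i) = 1.62/65.4 + 1.25/77.0 + 8.69/529 = 0.05743 d.
q = Δh / Σ(b_i/K_i) = 3.96 / 0.05743 = 68.95 m/day.
In each layer the seepage velocity is v_i = q/n_i, so the layer transit time is t_i = b_i·n_i / q:
  layer 1 (karst limestone): t_1 = 1.62 × 0.07 / 68.95 = 0.001645 d
  layer 2 (coarse sand): t_2 = 1.25 × 0.22 / 68.95 = 0.003988 d
  layer 3 (clean gravel): t_3 = 8.69 × 0.19 / 68.95 = 0.02395 d
Total t = Σ t_i = 0.02958 days.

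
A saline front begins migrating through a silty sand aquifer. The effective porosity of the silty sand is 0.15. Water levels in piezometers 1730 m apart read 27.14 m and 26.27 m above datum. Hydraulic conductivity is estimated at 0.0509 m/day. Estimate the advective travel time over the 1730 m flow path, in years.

Hydraulic gradient i = (27.14 − 26.27) / 1730 = 0.87 / 1730 = 0.0005029.
Darcy flux q = K · i = 0.05090 × 0.0005029 = 2.560e-05 m/day.
Seepage velocity v = q / n_e = 2.560e-05 / 0.15 = 0.0001706 m/day.
Travel time t = L / v = 1730 / 0.0001706 = 1.014e+07 days = 27756 years.

27800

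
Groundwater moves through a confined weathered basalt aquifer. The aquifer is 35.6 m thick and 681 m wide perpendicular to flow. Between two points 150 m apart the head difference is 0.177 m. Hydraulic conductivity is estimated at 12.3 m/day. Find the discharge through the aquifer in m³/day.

352

Cross-sectional area A = 681 × 35.6 = 24244 m².
Hydraulic gradient i = Δh / L = 0.177 / 150 = 0.001180.
Darcy's law: Q = K · A · i = 12.30 × 24244 × 0.001180 = 351.9 m³/day.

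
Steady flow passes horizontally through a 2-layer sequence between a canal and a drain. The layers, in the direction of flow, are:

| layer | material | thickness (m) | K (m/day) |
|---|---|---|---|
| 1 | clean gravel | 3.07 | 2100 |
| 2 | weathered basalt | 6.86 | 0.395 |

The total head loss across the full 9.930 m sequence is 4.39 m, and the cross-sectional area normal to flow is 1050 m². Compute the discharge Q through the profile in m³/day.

265

Flow is perpendicular to layering, so the layers act in series and the equivalent K is the thickness-weighted harmonic mean.
Total thickness L = 3.07 + 6.86 = 9.930 m.
Σ(b_i/K_i) = 3.07/2100 + 6.86/0.395 = 17.37 d.
K_eq = L / Σ(b_i/K_i) = 9.930 / 17.37 = 0.5717 m/day.
Q = K_eq · A · (Δh/L) = 0.5717 × 1050 × (4.39/9.930) = 265.4 m³/day.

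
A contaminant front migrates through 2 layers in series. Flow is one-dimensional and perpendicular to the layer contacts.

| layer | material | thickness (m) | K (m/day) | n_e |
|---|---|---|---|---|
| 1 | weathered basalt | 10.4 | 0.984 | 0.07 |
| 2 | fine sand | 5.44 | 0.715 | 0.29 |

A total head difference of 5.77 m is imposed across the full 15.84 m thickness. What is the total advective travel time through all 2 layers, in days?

7.26

With flow normal to the layers, continuity requires the same specific discharge q through every layer.
Σ(b_i/K_i) = 10.4/0.984 + 5.44/0.715 = 18.18 d.
q = Δh / Σ(b_i/K_i) = 5.77 / 18.18 = 0.3174 m/day.
In each layer the seepage velocity is v_i = q/n_i, so the layer transit time is t_i = b_i·n_i / q:
  layer 1 (weathered basalt): t_1 = 10.4 × 0.07 / 0.3174 = 2.293 d
  layer 2 (fine sand): t_2 = 5.44 × 0.29 / 0.3174 = 4.970 d
Total t = Σ t_i = 7.263 days.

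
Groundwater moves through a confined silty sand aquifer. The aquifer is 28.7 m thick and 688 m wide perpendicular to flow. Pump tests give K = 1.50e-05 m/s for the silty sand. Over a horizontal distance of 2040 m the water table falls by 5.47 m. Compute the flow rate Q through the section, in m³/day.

68.6

Convert K: 1.50e-05 m/s × 86400 = 1.296 m/day.
Cross-sectional area A = 688 × 28.7 = 19746 m².
Hydraulic gradient i = Δh / L = 5.47 / 2040 = 0.002681.
Darcy's law: Q = K · A · i = 1.296 × 19746 × 0.002681 = 68.62 m³/day.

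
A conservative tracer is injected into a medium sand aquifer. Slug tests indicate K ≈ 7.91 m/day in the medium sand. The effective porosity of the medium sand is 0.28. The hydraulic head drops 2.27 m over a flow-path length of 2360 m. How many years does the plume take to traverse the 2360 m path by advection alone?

238

Hydraulic gradient i = Δh / L = 2.27 / 2360 = 0.0009619.
Darcy flux q = K · i = 7.910 × 0.0009619 = 0.007608 m/day.
Seepage velocity v = q / n_e = 0.007608 / 0.28 = 0.02717 m/day.
Travel time t = L / v = 2360 / 0.02717 = 86852 days = 237.8 years.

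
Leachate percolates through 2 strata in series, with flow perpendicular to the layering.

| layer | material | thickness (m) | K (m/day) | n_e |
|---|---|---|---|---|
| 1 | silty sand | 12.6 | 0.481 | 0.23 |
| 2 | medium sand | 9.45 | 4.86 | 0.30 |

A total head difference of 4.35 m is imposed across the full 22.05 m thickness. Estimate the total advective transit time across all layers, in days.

With flow normal to the layers, continuity requires the same specific discharge q through every layer.
Σ(b_i/K_i) = 12.6/0.481 + 9.45/4.86 = 28.14 d.
q = Δh / Σ(b_i/K_i) = 4.35 / 28.14 = 0.1546 m/day.
In each layer the seepage velocity is v_i = q/n_i, so the layer transit time is t_i = b_i·n_i / q:
  layer 1 (silty sand): t_1 = 12.6 × 0.23 / 0.1546 = 18.75 d
  layer 2 (medium sand): t_2 = 9.45 × 0.30 / 0.1546 = 18.34 d
Total t = Σ t_i = 37.09 days.

37.1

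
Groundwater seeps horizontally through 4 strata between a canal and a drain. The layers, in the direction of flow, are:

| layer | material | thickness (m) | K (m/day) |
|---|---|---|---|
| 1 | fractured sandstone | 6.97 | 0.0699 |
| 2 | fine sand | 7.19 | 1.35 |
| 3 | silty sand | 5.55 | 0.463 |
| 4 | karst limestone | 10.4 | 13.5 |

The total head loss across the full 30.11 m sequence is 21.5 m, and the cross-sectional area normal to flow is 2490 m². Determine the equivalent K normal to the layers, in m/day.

Flow is perpendicular to layering, so the layers act in series and the equivalent K is the thickness-weighted harmonic mean.
Total thickness L = 6.97 + 7.19 + 5.55 + 10.4 = 30.11 m.
Σ(b_i/K_i) = 6.97/0.0699 + 7.19/1.35 + 5.55/0.463 + 10.4/13.5 = 117.8 d.
K_eq = L / Σ(b_i/K_i) = 30.11 / 117.8 = 0.2556 m/day.

0.256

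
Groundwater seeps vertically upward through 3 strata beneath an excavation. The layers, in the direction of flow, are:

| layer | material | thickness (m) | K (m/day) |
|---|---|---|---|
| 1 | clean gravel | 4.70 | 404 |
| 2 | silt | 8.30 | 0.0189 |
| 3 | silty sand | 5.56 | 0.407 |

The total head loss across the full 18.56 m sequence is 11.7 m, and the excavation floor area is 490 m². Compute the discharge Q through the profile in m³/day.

12.7

Flow is perpendicular to layering, so the layers act in series and the equivalent K is the thickness-weighted harmonic mean.
Total thickness L = 4.70 + 8.30 + 5.56 = 18.56 m.
Σ(b_i/K_i) = 4.70/404 + 8.30/0.0189 + 5.56/0.407 = 452.8 d.
K_eq = L / Σ(b_i/K_i) = 18.56 / 452.8 = 0.04099 m/day.
Q = K_eq · A · (Δh/L) = 0.04099 × 490 × (11.7/18.56) = 12.66 m³/day.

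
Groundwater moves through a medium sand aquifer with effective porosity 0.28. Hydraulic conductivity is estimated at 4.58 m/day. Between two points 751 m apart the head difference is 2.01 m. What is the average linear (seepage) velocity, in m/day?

Hydraulic gradient i = Δh / L = 2.01 / 751 = 0.002676.
Darcy flux q = K · i = 4.580 × 0.002676 = 0.01226 m/day.
Seepage velocity v = q / n_e = 0.01226 / 0.28 = 0.04378 m/day.

0.0438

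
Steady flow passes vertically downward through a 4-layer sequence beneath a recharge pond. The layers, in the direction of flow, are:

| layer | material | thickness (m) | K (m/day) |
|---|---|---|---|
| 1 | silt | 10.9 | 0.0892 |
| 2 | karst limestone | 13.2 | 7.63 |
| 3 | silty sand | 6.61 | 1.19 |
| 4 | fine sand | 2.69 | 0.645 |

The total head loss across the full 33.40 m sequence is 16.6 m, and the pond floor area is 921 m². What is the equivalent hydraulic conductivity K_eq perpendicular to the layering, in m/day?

Flow is perpendicular to layering, so the layers act in series and the equivalent K is the thickness-weighted harmonic mean.
Total thickness L = 10.9 + 13.2 + 6.61 + 2.69 = 33.40 m.
Σ(b_i/K_i) = 10.9/0.0892 + 13.2/7.63 + 6.61/1.19 + 2.69/0.645 = 133.7 d.
K_eq = L / Σ(b_i/K_i) = 33.40 / 133.7 = 0.2499 m/day.

0.250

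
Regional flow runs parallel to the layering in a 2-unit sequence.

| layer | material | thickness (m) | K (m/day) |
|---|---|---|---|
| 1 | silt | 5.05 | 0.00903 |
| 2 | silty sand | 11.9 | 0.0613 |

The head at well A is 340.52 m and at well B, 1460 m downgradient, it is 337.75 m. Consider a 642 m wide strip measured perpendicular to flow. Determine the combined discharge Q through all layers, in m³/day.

Flow is parallel to layering, so each bed carries its own Darcy discharge and the transmissivities add.
Σ(K_i·b_i) = 0.00903×5.05 + 0.0613×11.9 = 0.7751 m²/day.
Hydraulic gradient i = (340.52 − 337.75) / 1460 = 2.77 / 1460 = 0.001897.
Q = Σ(K_i·b_i) · W · i = 0.7751 × 642 × 0.001897 = 0.9441 m³/day.

0.944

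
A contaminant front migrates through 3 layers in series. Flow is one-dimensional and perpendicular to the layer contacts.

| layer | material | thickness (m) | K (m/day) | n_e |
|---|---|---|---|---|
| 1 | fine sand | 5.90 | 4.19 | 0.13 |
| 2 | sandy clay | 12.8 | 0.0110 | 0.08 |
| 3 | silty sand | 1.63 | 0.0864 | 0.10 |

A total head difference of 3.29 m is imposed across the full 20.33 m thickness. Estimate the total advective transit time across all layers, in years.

1.93

With flow normal to the layers, continuity requires the same specific discharge q through every layer.
Σ(b_i/K_i) = 5.90/4.19 + 12.8/0.0110 + 1.63/0.0864 = 1184 d.
q = Δh / Σ(b_i/K_i) = 3.29 / 1184 = 0.002779 m/day.
In each layer the seepage velocity is v_i = q/n_i, so the layer transit time is t_i = b_i·n_i / q:
  layer 1 (fine sand): t_1 = 5.90 × 0.13 / 0.002779 = 276.0 d
  layer 2 (sandy clay): t_2 = 12.8 × 0.08 / 0.002779 = 368.5 d
  layer 3 (silty sand): t_3 = 1.63 × 0.10 / 0.002779 = 58.66 d
Total t = Σ t_i = 703.1 days = 1.925 years.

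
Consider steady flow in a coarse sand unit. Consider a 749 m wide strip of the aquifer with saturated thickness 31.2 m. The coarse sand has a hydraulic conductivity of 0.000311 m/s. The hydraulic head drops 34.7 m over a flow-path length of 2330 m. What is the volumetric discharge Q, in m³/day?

9350

Convert K: 0.000311 m/s × 86400 = 26.87 m/day.
Cross-sectional area A = 749 × 31.2 = 23369 m².
Hydraulic gradient i = Δh / L = 34.7 / 2330 = 0.01489.
Darcy's law: Q = K · A · i = 26.87 × 23369 × 0.01489 = 9352 m³/day.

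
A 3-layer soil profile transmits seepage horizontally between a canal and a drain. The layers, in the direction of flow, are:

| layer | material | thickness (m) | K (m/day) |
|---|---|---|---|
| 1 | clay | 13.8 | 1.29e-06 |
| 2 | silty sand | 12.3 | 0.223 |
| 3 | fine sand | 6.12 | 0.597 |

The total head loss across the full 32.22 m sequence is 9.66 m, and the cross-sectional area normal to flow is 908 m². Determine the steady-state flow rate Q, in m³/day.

Flow is perpendicular to layering, so the layers act in series and the equivalent K is the thickness-weighted harmonic mean.
Total thickness L = 13.8 + 12.3 + 6.12 = 32.22 m.
Σ(b_i/K_i) = 13.8/1.29e-06 + 12.3/0.223 + 6.12/0.597 = 1.070e+07 d.
K_eq = L / Σ(b_i/K_i) = 32.22 / 1.070e+07 = 3.012e-06 m/day.
Q = K_eq · A · (Δh/L) = 3.012e-06 × 908 × (9.66/32.22) = 0.0008199 m³/day.

0.000820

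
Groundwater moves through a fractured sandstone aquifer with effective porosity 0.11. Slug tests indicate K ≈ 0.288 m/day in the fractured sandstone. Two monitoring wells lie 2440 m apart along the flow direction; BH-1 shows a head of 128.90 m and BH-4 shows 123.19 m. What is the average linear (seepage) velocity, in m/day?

Hydraulic gradient i = (128.90 − 123.19) / 2440 = 5.71 / 2440 = 0.002340.
Darcy flux q = K · i = 0.2880 × 0.002340 = 0.0006740 m/day.
Seepage velocity v = q / n_e = 0.0006740 / 0.11 = 0.006127 m/day.

0.00613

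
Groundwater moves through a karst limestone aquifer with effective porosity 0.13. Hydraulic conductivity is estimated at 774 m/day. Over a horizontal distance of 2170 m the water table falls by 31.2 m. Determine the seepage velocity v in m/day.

Hydraulic gradient i = Δh / L = 31.2 / 2170 = 0.01438.
Darcy flux q = K · i = 774.0 × 0.01438 = 11.13 m/day.
Seepage velocity v = q / n_e = 11.13 / 0.13 = 85.60 m/day.

85.6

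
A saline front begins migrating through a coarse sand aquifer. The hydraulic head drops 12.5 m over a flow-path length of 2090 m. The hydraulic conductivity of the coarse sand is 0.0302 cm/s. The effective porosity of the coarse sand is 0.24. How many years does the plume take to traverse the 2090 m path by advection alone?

8.80

Convert K: 0.0302 cm/s × 864 = 26.09 m/day.
Hydraulic gradient i = Δh / L = 12.5 / 2090 = 0.005981.
Darcy flux q = K · i = 26.09 × 0.005981 = 0.1561 m/day.
Seepage velocity v = q / n_e = 0.1561 / 0.24 = 0.6502 m/day.
Travel time t = L / v = 2090 / 0.6502 = 3214 days = 8.800 years.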